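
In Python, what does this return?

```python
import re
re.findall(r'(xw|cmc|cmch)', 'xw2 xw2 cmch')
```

['xw', 'xw', 'cmc']

Branches in `(...|...)` are attempted left-to-right; the first branch that allows the whole pattern to succeed is taken.
Matches: at [0:2] match 'xw', group 1 = 'xw'; at [4:6] match 'xw', group 1 = 'xw'; at [8:11] match 'cmc', group 1 = 'cmc'.
`findall` collects group 1 from each match (3 total).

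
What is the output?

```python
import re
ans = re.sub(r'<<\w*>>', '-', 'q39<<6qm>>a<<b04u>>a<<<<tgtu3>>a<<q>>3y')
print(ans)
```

q39-a-a<<-a-3y

Matches: at [3:10] → '<<6qm>>'; at [11:19] → '<<b04u>>'; at [22:31] → '<<tgtu3>>'; at [32:37] → '<<q>>'.
Each match is replaced by '-'.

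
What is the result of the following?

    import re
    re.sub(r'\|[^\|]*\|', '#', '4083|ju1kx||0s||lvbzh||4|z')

Matches: at [4:11] → '|ju1kx|'; at [11:15] → '|0s|'; at [15:22] → '|lvbzh|'; at [22:25] → '|4|'.
Each match is replaced by '#'.

'4083####z'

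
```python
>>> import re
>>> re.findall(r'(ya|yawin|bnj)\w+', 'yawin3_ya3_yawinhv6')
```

Branches in `(...|...)` are attempted left-to-right; the first branch that allows the whole pattern to succeed is taken.
Scanning left to right: at [0:19] match 'yawin3_ya3_yawinhv6', group 1 = 'ya'.
With a single group, `findall` returns only what that group captured — 1 item.

['ya']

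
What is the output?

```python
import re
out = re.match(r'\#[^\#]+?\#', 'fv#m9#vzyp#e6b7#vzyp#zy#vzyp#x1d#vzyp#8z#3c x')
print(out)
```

`re.match` won't scan ahead — the pattern has to work from the very first character.
Here the string doesn't start with a match, so the call returns None.

None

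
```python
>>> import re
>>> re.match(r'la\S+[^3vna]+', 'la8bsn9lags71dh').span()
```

(0, 15)

This matches the literal 'la', then one or more of a non-whitespace character; then one or more of any character except [3vna].
`re.match` won't scan ahead — the pattern has to work from the very first character.
The match spans [0:15] → 'la8bsn9lags71dh'.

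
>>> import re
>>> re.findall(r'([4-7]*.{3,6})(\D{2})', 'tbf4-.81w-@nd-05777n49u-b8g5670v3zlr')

[('tbf4', '-.'), ('81w-@n', 'd-'), ('5777n49u', '-b'), ('5670v3z', 'lr')]

This matches zero or more of a character in [4-7], then 3 to 6 of any character (captured); then exactly 2 of a non-digit (captured).
Scanning left to right: at [0:6] match 'tbf4-.', groups = ('tbf4', '-.'); at [6:14] match '81w-@nd-', groups = ('81w-@n', 'd-'); at [15:25] match '5777n49u-b', groups = ('5777n49u', '-b'); at [27:36] match '5670v3zlr', groups = ('5670v3z', 'lr').
2 groups means each result is a tuple of 2 captured strings — 4 here.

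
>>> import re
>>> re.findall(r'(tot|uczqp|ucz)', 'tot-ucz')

['tot', 'ucz']

Scanning left to right: at [0:3] match 'tot', group 1 = 'tot'; at [4:7] match 'ucz', group 1 = 'ucz'.
With a single group, `findall` returns only what that group captured — 2 items.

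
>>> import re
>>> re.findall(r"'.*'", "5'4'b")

["'4'"]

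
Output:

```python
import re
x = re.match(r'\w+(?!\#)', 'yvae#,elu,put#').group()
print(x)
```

yva

With `match`, the pattern is implicitly anchored at the beginning.
The match spans [0:3] → 'yva'.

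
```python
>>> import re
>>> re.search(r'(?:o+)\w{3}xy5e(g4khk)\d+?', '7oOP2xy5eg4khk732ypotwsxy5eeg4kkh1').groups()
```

Pattern: one or more of a literal 'o' (non-capturing group); then exactly 3 of a word character, then the literal 'xy', then the literal '5e'; then the literal 'g4k', then the literal 'hk' (captured); then one or more of a digit (lazy).
With the lazy modifier that quantifier settles for the fewest repetitions that let the rest of the pattern succeed (the atoms after it are unaffected and can still be greedy).
`re.search` scans for the first position where the pattern succeeds.
The match spans [1:15] → 'oOP2xy5eg4khk7'.
Captured: group 1 = 'g4khk'.

('g4khk',)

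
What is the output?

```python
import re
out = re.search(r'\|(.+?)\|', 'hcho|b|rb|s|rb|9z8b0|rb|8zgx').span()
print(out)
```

The `?` after the quantifier makes it lazy — it takes as little as possible before letting the rest of the pattern try.
`search` walks the string left to right and returns the first match it finds.
The match spans [4:7] → '|b|'.
Captured: group 1 = 'b'.

(4, 7)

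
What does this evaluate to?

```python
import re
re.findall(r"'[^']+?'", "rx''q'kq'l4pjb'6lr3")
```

["'q'", "'l4pjb'"]

`findall` yields the raw match text (2 of them) because the pattern has no groups.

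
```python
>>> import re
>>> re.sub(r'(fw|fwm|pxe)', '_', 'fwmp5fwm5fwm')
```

The regex engine tests alternatives in the order written; an earlier branch that matches wins even if a later one would match more.
Each match is replaced by '_'.

'_mp5_m5_m'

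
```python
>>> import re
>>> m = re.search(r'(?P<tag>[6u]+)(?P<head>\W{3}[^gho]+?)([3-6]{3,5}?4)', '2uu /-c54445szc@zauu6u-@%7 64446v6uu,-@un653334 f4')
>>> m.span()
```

(1, 11)

This matches one or more of one of [6u] (captured as 'tag'); then exactly 3 of a non-word character, then one or more of any character except [gho] (lazy) (captured as 'head'); then 3 to 5 of a character in [3-6] (lazy), then a literal '4' (captured).
The `?` after the quantifier makes it lazy — it takes as little as possible before letting the rest of the pattern try.
Unlike `match`, `search` isn't anchored — it looks for the pattern anywhere in the string.
The match spans [1:11] → 'uu /-c5444'.
Captured: group 1 = 'uu', group 2 = ' /-c', group 3 = '5444'.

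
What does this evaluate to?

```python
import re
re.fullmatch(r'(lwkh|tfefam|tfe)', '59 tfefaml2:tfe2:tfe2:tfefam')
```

None

For `fullmatch`, every character of the input must be accounted for by the pattern.
Here the string isn't matched end-to-end, so the call returns None.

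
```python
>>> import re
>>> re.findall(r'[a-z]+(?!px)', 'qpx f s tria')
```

['qpx', 'f', 's', 'tria']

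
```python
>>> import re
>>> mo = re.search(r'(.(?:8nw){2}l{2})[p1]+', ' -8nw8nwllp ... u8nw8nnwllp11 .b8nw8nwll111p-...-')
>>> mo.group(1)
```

The pattern matches any character, then the literal '8nw' repeated 2 times, then exactly 2 of the literal 'l' (captured); then one or more of one of [p1].
`search` walks the string left to right and returns the first match it finds.
The match spans [1:11] → '-8nw8nwllp'.
Captured: group 1 = '-8nw8nwll'.

'-8nw8nwll'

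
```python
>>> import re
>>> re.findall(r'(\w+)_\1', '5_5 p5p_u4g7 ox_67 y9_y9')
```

['5', 'y9']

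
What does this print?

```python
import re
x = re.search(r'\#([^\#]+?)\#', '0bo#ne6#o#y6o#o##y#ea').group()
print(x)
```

#ne6#

The match spans [3:8] → '#ne6#'.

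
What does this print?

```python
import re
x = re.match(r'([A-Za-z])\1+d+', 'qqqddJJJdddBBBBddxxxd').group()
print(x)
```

qqqdd

`\1` is not a pattern — it's the concrete string captured by group 1, re-applied verbatim.
`re.match` won't scan ahead — the pattern has to work from the very first character.
The match spans [0:5] → 'qqqdd'.
Captured: group 1 = 'q'.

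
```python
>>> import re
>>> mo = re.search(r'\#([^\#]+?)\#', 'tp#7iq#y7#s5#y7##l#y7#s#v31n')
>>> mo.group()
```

'#7iq#'

`re.search` tries every starting position until one works.
The match spans [2:7] → '#7iq#'.
Captured: group 1 = '7iq'.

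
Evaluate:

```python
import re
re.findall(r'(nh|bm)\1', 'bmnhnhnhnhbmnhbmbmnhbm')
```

`\1` is not a pattern — it's the concrete string captured by group 1, re-applied verbatim.
Because there's exactly one group, `findall` drops the full match and keeps group 1 from each hit.

['nh', 'nh', 'bm']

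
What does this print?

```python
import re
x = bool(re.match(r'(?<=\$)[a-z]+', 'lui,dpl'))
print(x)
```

Lookahead/lookbehind check context without consuming it, so the matched span excludes the asserted characters.
`re.match` only tries the pattern at the start of the string.
Here position 0 doesn't satisfy it, so the call returns None, and `bool(None)` is False.

False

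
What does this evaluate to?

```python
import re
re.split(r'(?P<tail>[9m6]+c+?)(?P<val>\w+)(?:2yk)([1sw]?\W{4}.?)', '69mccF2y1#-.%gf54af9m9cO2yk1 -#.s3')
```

Pattern: one or more of one of [9m6], then one or more of the literal 'c' (lazy) (captured as 'tail'); then one or more of a word character (captured as 'val'); then the literal '2y', then the literal 'k' (non-capturing group); then optionally one of [1sw], then exactly 4 of a non-word character, then optionally any character (captured).
Matches to split on: at [19:33] → '9m9cO2yk1 -#.s'.
The group in the pattern means `split` returns the separators' captures alongside the pieces.

['69mccF2y1#-.%gf54af', '9m9c', 'O', '1 -#.s', '3']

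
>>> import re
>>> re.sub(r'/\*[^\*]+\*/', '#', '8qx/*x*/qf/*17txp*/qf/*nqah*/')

Every occurrence is swapped for '#'.

'8qx#qf#qf#'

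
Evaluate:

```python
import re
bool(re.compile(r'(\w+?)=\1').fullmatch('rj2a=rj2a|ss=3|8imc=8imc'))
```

False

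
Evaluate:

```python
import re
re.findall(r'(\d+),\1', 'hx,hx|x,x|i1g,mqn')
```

After group 1 captures some text, `\1` only succeeds where that same text appears again.
`findall` collects group 1 from each match (0 total).
Nothing in the string satisfies the pattern, so the list is empty.

[]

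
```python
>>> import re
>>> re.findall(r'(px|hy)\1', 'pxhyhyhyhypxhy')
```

['hy', 'hy']

A backreference is literal: `\1` must see the identical characters the first group matched.
Scanning left to right: at [2:6] match 'hyhy', group 1 = 'hy'; at [6:10] match 'hyhy', group 1 = 'hy'.
`findall` collects group 1 from each match (2 total).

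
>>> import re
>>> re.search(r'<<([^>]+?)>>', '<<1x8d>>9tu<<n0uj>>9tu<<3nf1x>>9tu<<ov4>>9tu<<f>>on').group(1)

'1x8d'

The match spans [0:8] → '<<1x8d>>'.
Captured: group 1 = '1x8d'.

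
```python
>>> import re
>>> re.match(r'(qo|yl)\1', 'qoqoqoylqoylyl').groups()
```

('qo',)

A backreference is literal: `\1` must see the identical characters the first group matched.
`re.match` won't scan ahead — the pattern has to work from the very first character.
The match spans [0:4] → 'qoqo'.
Captured: group 1 = 'qo'.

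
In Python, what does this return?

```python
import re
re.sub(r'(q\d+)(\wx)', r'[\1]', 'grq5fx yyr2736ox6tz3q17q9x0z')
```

'gr[q5] yyr2736ox6tz3q17q9x0z'

`\1` in the replacement pulls in group 1's text for each match.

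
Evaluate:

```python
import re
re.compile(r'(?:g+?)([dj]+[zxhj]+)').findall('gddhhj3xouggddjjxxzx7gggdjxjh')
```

['ddhhj', 'ddjjxxzx', 'djxjh']

The pattern matches one or more of a literal 'g' (lazy) (non-capturing group); then one or more of one of [dj], then one or more of one of [zxhj] (captured).
Matches: at [0:6] match 'gddhhj', group 1 = 'ddhhj'; at [10:20] match 'ggddjjxxzx', group 1 = 'ddjjxxzx'; at [21:29] match 'gggdjxjh', group 1 = 'djxjh'.
Because there's exactly one group, `findall` drops the full match and keeps group 1 from each hit.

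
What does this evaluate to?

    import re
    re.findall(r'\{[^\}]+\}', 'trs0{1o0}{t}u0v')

Matches: at [4:9] → '{1o0}'; at [9:12] → '{t}'.
`findall` yields the raw match text (2 of them) because the pattern has no groups.

['{1o0}', '{t}']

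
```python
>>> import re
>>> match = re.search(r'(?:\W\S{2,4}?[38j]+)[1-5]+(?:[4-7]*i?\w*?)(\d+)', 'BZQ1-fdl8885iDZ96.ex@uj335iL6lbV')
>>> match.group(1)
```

'96'

Pattern: a non-word character, then 2 to 4 of a non-whitespace character (lazy), then one or more of one of [38j] (non-capturing group); then one or more of a character in [1-5]; then zero or more of a character in [4-7], then optionally the literal 'i', then zero or more of a word character (lazy) (non-capturing group); then one or more of a digit (captured).
Lazy quantifiers expand one character at a time until the remainder of the pattern can match.
`re.search` scans for the first position where the pattern succeeds.
The match spans [4:17] → '-fdl8885iDZ96'.
Captured: group 1 = '96'.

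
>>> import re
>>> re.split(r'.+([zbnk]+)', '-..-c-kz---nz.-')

['', 'z', '.-']

The group in the pattern means `split` returns the separators' captures alongside the pieces.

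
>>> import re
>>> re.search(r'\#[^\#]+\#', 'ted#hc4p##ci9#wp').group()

The match spans [3:9] → '#hc4p#'.

'#hc4p#'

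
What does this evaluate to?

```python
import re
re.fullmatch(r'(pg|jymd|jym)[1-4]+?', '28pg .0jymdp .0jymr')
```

None

`fullmatch` succeeds only if the pattern covers the string from start to end.
Here the string isn't matched end-to-end, so the call returns None.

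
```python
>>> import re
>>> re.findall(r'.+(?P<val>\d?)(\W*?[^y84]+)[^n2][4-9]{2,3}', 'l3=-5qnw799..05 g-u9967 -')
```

The pattern matches one or more of any character; then optionally a digit (captured as 'val'); then zero or more of a non-word character (lazy), then one or more of any character except [y84] (captured); then any character except [n2], then 2 to 3 of a character in [4-9].
Scanning left to right: at [0:23] match 'l3=-5qnw799..05 g-u9967', groups = ('', '9').
`findall` packs the 2 group values into a tuple for every match.

[('', '9')]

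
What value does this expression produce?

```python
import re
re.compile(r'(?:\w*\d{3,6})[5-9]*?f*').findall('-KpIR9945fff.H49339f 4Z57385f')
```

The pattern matches zero or more of a word character, then 3 to 6 of a digit (non-capturing group); then zero or more of a character in [5-9] (lazy), then zero or more of a literal 'f'.
Matches: at [1:12] → 'KpIR9945fff'; at [13:20] → 'H49339f'; at [21:29] → '4Z57385f'.
No capturing groups, so `findall` returns the 3 full match strings.

['KpIR9945fff', 'H49339f', '4Z57385f']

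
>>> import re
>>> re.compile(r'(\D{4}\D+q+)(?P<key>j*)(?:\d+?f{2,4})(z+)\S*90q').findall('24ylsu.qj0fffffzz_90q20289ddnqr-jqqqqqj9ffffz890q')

[('ddnqr-jqqqqq', 'j', 'z')]

With 3 capturing groups, `findall` returns a 3-tuple per match.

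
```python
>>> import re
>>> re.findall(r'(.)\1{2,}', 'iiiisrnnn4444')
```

`\1` is not a pattern — it's the concrete string captured by group 1, re-applied verbatim.
Walking the string: at [0:4] match 'iiii', group 1 = 'i'; at [6:9] match 'nnn', group 1 = 'n'; at [9:13] match '4444', group 1 = '4'.
With a single group, `findall` returns only what that group captured — 3 items.

['i', 'n', '4']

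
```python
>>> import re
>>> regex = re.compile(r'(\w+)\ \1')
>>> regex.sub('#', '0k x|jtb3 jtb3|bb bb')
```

'0k x|#|#'

`\1` has to match the exact text group 1 already captured.
Matches: at [5:14] → 'jtb3 jtb3'; at [15:20] → 'bb bb'.
Every occurrence is swapped for '#'.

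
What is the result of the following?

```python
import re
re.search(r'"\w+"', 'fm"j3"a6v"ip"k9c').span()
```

`search` walks the string left to right and returns the first match it finds.
The match spans [2:6] → '"j3"'.

(2, 6)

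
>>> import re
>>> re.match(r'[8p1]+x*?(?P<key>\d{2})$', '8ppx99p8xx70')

Pattern: one or more of one of [8p1], then zero or more of the literal 'x' (lazy); then exactly 2 of a digit (captured as 'key'); then anchored at the end.
`re.match` only tries the pattern at the start of the string.
Here the string doesn't start with a match, so the call returns None.

None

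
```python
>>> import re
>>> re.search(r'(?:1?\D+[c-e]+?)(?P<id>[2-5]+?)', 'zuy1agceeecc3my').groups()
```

('3',)

The match spans [3:13] → '1agceeecc3'.
Captured: group 1 = '3'.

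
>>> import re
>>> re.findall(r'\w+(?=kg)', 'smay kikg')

['ki']

The lookaround is zero-width — it requires the adjacent text to match without consuming it, so the asserted text isn't part of the match.
With no groups in the pattern, `findall` gives back each whole match — 1 here.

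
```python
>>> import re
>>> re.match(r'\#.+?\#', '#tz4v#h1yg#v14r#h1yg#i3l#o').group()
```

Lazy quantifiers expand one character at a time until the remainder of the pattern can match.
`re.match` only tries the pattern at the start of the string.
The match spans [0:6] → '#tz4v#'.

'#tz4v#'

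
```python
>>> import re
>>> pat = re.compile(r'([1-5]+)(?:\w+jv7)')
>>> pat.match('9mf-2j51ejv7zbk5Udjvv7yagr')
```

None

`re.match` only tries the pattern at the start of the string.
Here the pattern fails at index 0, so the call returns None.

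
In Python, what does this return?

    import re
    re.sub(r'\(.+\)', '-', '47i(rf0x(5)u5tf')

Matches: at [3:11] → '(rf0x(5)'.
Each match is replaced by '-'.

'47i-u5tf'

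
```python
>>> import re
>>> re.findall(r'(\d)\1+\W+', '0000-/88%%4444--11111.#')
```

['0', '8', '4', '1']

`\1` is not a pattern — it's the concrete string captured by group 1, re-applied verbatim.
Walking the string: at [0:6] match '0000-/', group 1 = '0'; at [6:10] match '88%%', group 1 = '8'; at [10:16] match '4444--', group 1 = '4'; at [16:23] match '11111.#', group 1 = '1'.
One capturing group, so `findall` returns just the captured substring from each match — 4 in all.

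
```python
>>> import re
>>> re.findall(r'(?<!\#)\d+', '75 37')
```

Because the assertion is negative and zero-width, positions next to the forbidden text are skipped.
Walking the string: at [0:2] → '75'; at [3:5] → '37'.
No capturing groups, so `findall` returns the 2 full match strings.

['75', '37']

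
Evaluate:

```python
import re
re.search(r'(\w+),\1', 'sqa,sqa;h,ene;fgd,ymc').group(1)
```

`\1` has to match the exact text group 1 already captured.
`search` walks the string left to right and returns the first match it finds.
The match spans [0:7] → 'sqa,sqa'.
Captured: group 1 = 'sqa'.

'sqa'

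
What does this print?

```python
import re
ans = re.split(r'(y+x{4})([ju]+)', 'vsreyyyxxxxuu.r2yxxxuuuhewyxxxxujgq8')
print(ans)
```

This matches one or more of the literal 'y', then exactly 4 of the literal 'x' (captured); then one or more of one of [ju] (captured).
Matches to split on: at [4:13] → 'yyyxxxxuu'; at [26:33] → 'yxxxxuj'.
The group in the pattern means `split` returns the separators' captures alongside the pieces.

['vsre', 'yyyxxxx', 'uu', '.r2yxxxuuuhew', 'yxxxx', 'uj', 'gq8']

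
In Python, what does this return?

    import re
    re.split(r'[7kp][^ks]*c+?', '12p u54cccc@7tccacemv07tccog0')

['12', 'og0']

Pattern: one of [7kp]; then zero or more of any character except [ks], then one or more of the literal 'c' (lazy).
Matches to split on: at [2:26] → 'p u54cccc@7tccacemv07tcc'.
Splitting on the pattern gives 2 pieces.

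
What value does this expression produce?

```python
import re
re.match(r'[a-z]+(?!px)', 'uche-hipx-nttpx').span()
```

`(?!…)`/`(?<!…)` only lets a position through if the neighbouring text does NOT match; no characters are consumed.
`match` is anchored at position 0; if the pattern doesn't fit there, it returns None.
The match spans [0:4] → 'uche'.

(0, 4)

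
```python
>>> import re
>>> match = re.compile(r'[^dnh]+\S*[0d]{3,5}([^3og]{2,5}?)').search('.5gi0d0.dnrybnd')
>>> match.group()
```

'.5gi0d0.d'

The pattern matches one or more of any character except [dnh]; then zero or more of a non-whitespace character, then 3 to 5 of one of [0d]; then 2 to 5 of any character except [3og] (lazy) (captured).
The `?` after the quantifier makes it lazy — it takes as little as possible before letting the rest of the pattern try.
`re.search` tries every starting position until one works.
The match spans [0:9] → '.5gi0d0.d'.
Captured: group 1 = '.d'.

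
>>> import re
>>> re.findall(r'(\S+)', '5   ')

The pattern matches one or more of a non-whitespace character (captured).
Matches: at [0:1] match '5', group 1 = '5'.
With a single group, `findall` returns only what that group captured — 1 item.

['5']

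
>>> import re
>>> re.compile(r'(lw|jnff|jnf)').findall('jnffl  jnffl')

['jnff', 'jnff']

Alternation isn't longest-match — the leftmost alternative that fits at this position is chosen.
Scanning left to right: at [0:4] match 'jnff', group 1 = 'jnff'; at [7:11] match 'jnff', group 1 = 'jnff'.
`findall` collects group 1 from each match (2 total).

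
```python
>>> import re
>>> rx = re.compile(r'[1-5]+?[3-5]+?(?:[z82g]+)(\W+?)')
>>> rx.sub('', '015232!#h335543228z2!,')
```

'0#h,'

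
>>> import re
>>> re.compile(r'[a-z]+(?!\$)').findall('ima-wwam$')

['ima', 'wwa']

`(?!…)`/`(?<!…)` only lets a position through if the neighbouring text does NOT match; no characters are consumed.
No capturing groups, so `findall` returns the 2 full match strings.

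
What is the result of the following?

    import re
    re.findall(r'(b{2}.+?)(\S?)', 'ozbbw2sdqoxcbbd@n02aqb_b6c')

The pattern matches exactly 2 of the literal 'b', then one or more of any character (lazy) (captured); then optionally a non-whitespace character (captured).
With the lazy modifier that quantifier settles for the fewest repetitions that let the rest of the pattern succeed (the atoms after it are unaffected and can still be greedy).
Scanning left to right: at [2:6] match 'bbw2', groups = ('bbw', '2'); at [12:16] match 'bbd@', groups = ('bbd', '@').
Multiple groups make `findall` return tuples — one 2-tuple for each match.

[('bbw', '2'), ('bbd', '@')]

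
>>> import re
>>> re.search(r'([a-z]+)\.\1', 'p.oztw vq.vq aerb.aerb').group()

'vq.vq'

`\1` is not a pattern — it's the concrete string captured by group 1, re-applied verbatim.
`search` walks the string left to right and returns the first match it finds.
The match spans [7:12] → 'vq.vq'.
Captured: group 1 = 'vq'.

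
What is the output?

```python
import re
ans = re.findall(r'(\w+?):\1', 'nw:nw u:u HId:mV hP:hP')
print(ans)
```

['nw', 'u', 'hP']

After group 1 captures some text, `\1` only succeeds where that same text appears again.
Walking the string: at [0:5] match 'nw:nw', group 1 = 'nw'; at [6:9] match 'u:u', group 1 = 'u'; at [17:22] match 'hP:hP', group 1 = 'hP'.
`findall` collects group 1 from each match (3 total).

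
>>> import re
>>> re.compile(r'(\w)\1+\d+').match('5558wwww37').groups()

`\1` is not a pattern — it's the concrete string captured by group 1, re-applied verbatim.
`re.match` won't scan ahead — the pattern has to work from the very first character.
The match spans [0:4] → '5558'.
Captured: group 1 = '5'.

('5',)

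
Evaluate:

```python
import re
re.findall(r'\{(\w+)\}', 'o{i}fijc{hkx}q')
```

['i', 'hkx']

`findall` collects group 1 from each match (2 total).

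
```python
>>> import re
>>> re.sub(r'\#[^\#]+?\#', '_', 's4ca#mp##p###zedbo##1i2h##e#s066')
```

Matches: at [4:8] → '#mp#'; at [8:11] → '#p#'; at [12:19] → '#zedbo#'; at [19:25] → '#1i2h#'; at [25:28] → '#e#'.
Every occurrence is swapped for '_'.

's4ca__#___s066'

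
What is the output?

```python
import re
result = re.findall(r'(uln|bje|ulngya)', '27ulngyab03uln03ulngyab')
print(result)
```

`|` is ordered: at each position the engine commits to the first alternative that works.
With a single group, `findall` returns only what that group captured — 3 items.

['uln', 'uln', 'uln']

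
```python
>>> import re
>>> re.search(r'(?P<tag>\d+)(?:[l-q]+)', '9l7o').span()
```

(0, 2)

Pattern: one or more of a digit (captured as 'tag'); then one or more of a character in [l-q] (non-capturing group).
`re.search` tries every starting position until one works.
The match spans [0:2] → '9l'.
Captured: group 1 = '9'.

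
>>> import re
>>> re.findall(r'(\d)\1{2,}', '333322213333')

['3', '2', '3']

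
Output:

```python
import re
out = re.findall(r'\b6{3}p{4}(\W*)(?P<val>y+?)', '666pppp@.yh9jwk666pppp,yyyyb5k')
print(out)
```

This matches a word boundary (`\b`, zero-width); then exactly 3 of a literal '6', then exactly 4 of the literal 'p'; then zero or more of a non-word character (captured); then one or more of a literal 'y' (lazy) (captured as 'val').
Matches: at [0:10] match '666pppp@.y', groups = ('@.', 'y').
`findall` packs the 2 group values into a tuple for every match.

[('@.', 'y')]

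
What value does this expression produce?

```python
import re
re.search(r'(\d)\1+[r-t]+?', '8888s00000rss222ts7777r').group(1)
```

After group 1 captures some text, `\1` only succeeds where that same text appears again.
`re.search` scans for the first position where the pattern succeeds.
The match spans [0:5] → '8888s'.
Captured: group 1 = '8'.

'8'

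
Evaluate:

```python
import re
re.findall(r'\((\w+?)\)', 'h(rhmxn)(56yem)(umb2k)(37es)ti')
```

Walking the string: at [1:8] match '(rhmxn)', group 1 = 'rhmxn'; at [8:15] match '(56yem)', group 1 = '56yem'; at [15:22] match '(umb2k)', group 1 = 'umb2k'; at [22:28] match '(37es)', group 1 = '37es'.
Because there's exactly one group, `findall` drops the full match and keeps group 1 from each hit.

['rhmxn', '56yem', 'umb2k', '37es']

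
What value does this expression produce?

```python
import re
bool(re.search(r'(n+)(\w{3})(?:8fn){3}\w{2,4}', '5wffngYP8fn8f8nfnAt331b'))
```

False

The pattern matches one or more of a literal 'n' (captured); then exactly 3 of a word character (captured); then the literal '8fn' repeated 3 times, then 2 to 4 of a word character.
Unlike `match`, `search` isn't anchored — it looks for the pattern anywhere in the string.
Here the pattern never matches, so the call returns None, and `bool(None)` is False.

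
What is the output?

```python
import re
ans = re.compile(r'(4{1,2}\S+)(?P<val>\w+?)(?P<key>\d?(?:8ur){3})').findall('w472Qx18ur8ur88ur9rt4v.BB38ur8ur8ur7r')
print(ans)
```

With 3 capturing groups, `findall` returns a 3-tuple per match.

[('472Qx18ur8ur88ur9rt4v.BB', '3', '8ur8ur8ur')]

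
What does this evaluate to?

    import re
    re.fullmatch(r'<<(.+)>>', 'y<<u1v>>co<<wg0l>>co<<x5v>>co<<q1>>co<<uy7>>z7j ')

`re.fullmatch` is like wrapping the pattern in `^…$` (in single-line mode).
Here the pattern can't cover the whole string, so the call returns None.

None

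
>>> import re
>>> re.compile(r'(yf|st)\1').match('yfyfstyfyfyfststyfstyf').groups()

A backreference is literal: `\1` must see the identical characters the first group matched.
`match` is anchored at position 0; if the pattern doesn't fit there, it returns None.
The match spans [0:4] → 'yfyf'.
Captured: group 1 = 'yf'.

('yf',)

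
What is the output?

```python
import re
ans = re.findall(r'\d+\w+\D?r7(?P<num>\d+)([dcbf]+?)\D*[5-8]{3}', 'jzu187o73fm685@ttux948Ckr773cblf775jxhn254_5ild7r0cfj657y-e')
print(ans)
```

With 2 capturing groups, `findall` returns a 2-tuple per match.

[('73', 'c')]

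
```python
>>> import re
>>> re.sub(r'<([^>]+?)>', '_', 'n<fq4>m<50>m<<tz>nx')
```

Every occurrence is swapped for '_'.

'n_m_m_nx'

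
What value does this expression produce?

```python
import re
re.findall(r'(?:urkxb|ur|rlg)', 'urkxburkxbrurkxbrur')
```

['urkxb', 'urkxb', 'urkxb', 'ur']

Alternation isn't longest-match — the leftmost alternative that fits at this position is chosen.
Scanning left to right: at [0:5] → 'urkxb'; at [5:10] → 'urkxb'; at [11:16] → 'urkxb'; at [17:19] → 'ur'.
No capturing groups, so `findall` returns the 4 full match strings.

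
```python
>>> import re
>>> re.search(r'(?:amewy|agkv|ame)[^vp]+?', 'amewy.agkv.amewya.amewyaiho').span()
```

(0, 6)

Branches in `(...|...)` are attempted left-to-right; the first branch that allows the whole pattern to succeed is taken.
Unlike `match`, `search` isn't anchored — it looks for the pattern anywhere in the string.
The match spans [0:6] → 'amewy.'.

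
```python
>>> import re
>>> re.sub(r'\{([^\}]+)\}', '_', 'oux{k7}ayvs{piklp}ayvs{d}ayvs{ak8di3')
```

'oux_ayvs_ayvs_ayvs{ak8di3'

Every occurrence is swapped for '_'.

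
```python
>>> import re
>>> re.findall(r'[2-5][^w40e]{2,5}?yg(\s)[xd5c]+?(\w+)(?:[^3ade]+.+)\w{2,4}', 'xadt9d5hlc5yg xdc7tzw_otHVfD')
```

[(' ', 'dc7tzw_ot')]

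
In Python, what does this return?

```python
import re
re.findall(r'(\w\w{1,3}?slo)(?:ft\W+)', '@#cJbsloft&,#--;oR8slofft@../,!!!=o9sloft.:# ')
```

['cJbslo', 'o9slo']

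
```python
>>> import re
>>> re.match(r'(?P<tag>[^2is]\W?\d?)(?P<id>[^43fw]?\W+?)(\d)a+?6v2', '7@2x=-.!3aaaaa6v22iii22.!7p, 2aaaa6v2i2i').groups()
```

Pattern: any character except [2is], then optionally a non-word character, then optionally a digit (captured as 'tag'); then optionally any character except [43fw], then one or more of a non-word character (lazy) (captured as 'id'); then a digit (captured); then one or more of the literal 'a' (lazy), then the literal '6v2'.
`re.match` only tries the pattern at the start of the string.
The match spans [0:17] → '7@2x=-.!3aaaaa6v2'.
Captured: group 1 = '7@2', group 2 = 'x=-.!', group 3 = '3'.

('7@2', 'x=-.!', '3')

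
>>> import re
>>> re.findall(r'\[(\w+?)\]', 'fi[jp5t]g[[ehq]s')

Walking the string: at [2:8] match '[jp5t]', group 1 = 'jp5t'; at [10:15] match '[ehq]', group 1 = 'ehq'.
Because there's exactly one group, `findall` drops the full match and keeps group 1 from each hit.

['jp5t', 'ehq']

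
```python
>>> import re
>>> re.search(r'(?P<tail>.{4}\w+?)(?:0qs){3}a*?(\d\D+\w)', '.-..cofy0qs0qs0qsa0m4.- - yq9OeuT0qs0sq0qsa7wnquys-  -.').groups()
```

This matches exactly 4 of any character, then one or more of a word character (lazy) (captured as 'tail'); then the literal '0qs' repeated 3 times, then zero or more of a literal 'a' (lazy); then a digit, then one or more of a non-digit, then a word character (captured).
`re.search` scans for the first position where the pattern succeeds.
The match spans [0:21] → '.-..cofy0qs0qs0qsa0m4'.
Captured: group 1 = '.-..cofy', group 2 = '0m4'.

('.-..cofy', '0m4')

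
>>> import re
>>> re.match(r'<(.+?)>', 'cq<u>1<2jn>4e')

`re.match` won't scan ahead — the pattern has to work from the very first character.
Here the string doesn't start with a match, so the call returns None.

None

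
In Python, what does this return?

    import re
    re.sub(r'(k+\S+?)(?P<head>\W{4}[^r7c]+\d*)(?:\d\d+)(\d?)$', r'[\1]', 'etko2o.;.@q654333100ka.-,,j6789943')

'et[ko2o]'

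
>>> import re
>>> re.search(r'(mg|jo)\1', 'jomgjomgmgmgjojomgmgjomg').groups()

('mg',)

The match spans [6:10] → 'mgmg'.
Captured: group 1 = 'mg'.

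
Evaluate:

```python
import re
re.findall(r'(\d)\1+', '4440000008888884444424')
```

['4', '0', '8', '4']

The backreference `\1` re-matches whatever the first group consumed, character for character.
`findall` collects group 1 from each match (4 total).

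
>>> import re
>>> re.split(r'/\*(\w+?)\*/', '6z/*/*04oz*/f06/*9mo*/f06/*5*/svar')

Because the pattern has a capturing group, `split` also inserts each captured text between the pieces.

['6z/*', '04oz', 'f06', '9mo', 'f06', '5', 'svar']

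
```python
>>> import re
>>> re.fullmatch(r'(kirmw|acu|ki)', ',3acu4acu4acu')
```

None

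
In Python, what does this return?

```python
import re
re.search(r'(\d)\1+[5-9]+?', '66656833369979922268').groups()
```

('6',)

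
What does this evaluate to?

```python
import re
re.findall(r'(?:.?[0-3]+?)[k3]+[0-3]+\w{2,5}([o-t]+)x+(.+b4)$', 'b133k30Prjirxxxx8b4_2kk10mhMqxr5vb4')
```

[('r', '8b4_2kk10mhMqxr5vb4')]

Pattern: optionally any character, then one or more of a character in [0-3] (lazy) (non-capturing group); then one or more of one of [k3], then one or more of a character in [0-3], then 2 to 5 of a word character; then one or more of a character in [o-t] (captured); then one or more of a literal 'x'; then one or more of any character, then the literal 'b4' (captured); then anchored at the end.
Matches: at [0:35] match 'b133k30Prjirxxxx8b4_2kk10mhMqxr5vb4', groups = ('r', '8b4_2kk10mhMqxr5vb4').
With 2 capturing groups, `findall` returns a 2-tuple per match.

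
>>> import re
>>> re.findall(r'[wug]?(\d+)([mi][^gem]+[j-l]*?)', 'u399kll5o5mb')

The pattern matches optionally one of [wug]; then one or more of a digit (captured); then one of [mi], then one or more of any character except [gem], then zero or more of a character in [j-l] (lazy) (captured).
Walking the string: at [9:12] match '5mb', groups = ('5', 'mb').
`findall` packs the 2 group values into a tuple for every match.

[('5', 'mb')]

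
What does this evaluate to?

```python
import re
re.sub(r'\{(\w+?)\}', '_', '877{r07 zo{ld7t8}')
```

`sub` substitutes '_' at each match site.

'877{r07 zo_'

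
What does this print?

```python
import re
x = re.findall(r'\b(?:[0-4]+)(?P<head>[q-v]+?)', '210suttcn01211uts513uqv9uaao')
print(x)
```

One capturing group, so `findall` returns just the captured substring from the one match — 1 in all.

['s']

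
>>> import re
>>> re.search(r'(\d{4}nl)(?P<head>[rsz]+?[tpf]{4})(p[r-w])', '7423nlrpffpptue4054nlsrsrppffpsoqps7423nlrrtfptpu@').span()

(0, 13)

This matches exactly 4 of a digit, then the literal 'nl' (captured); then one or more of one of [rsz] (lazy), then exactly 4 of one of [tpf] (captured as 'head'); then a literal 'p', then a character in [r-w] (captured).
The match spans [0:13] → '7423nlrpffppt'.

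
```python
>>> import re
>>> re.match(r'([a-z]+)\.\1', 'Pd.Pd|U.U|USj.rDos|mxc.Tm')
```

None

A backreference is literal: `\1` must see the identical characters the first group matched.
`re.match` won't scan ahead — the pattern has to work from the very first character.
Here the pattern fails at index 0, so the call returns None.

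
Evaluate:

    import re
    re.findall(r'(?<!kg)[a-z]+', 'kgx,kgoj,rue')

['kgx', 'kgoj', 'rue']

`(?!…)`/`(?<!…)` only lets a position through if the neighbouring text does NOT match; no characters are consumed.
Walking the string: at [0:3] → 'kgx'; at [4:8] → 'kgoj'; at [9:12] → 'rue'.
`findall` yields the raw match text (3 of them) because the pattern has no groups.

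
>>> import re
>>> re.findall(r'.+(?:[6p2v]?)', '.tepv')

Pattern: one or more of any character; then optionally one of [6p2v] (non-capturing group).
Scanning left to right: at [0:5] → '.tepv'.
No capturing groups, so `findall` returns the 1 full match string.

['.tepv']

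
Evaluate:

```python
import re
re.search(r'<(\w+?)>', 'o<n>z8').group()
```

Unlike `match`, `search` isn't anchored — it looks for the pattern anywhere in the string.
The match spans [1:4] → '<n>'.
Captured: group 1 = 'n'.

'<n>'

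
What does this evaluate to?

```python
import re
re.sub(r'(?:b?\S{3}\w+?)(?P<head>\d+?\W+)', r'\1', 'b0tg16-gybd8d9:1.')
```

The replacement refers to a captured group, so each match is rewritten using its own captured text.

'6-9:1.'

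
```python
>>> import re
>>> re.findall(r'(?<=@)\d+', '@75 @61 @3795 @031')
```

['75', '61', '3795', '031']

The `(?=…)`/`(?<=…)` assertion just peeks at neighbouring text; it doesn't advance the match position.
Scanning left to right: at [1:3] → '75'; at [5:7] → '61'; at [9:13] → '3795'; at [15:18] → '031'.
Since nothing is captured, `findall` lists the 4 matched substrings directly.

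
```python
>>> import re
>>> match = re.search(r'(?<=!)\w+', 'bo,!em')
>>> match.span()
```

(4, 6)

Because the assertion is zero-width, the text it checks is not consumed and won't appear in the result.
The match spans [4:6] → 'em'.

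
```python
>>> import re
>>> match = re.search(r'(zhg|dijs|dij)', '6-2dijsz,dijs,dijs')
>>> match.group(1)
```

'dijs'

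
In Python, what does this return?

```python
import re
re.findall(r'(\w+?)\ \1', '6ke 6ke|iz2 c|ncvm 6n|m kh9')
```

The backreference `\1` re-matches whatever the first group consumed, character for character.
Walking the string: at [0:7] match '6ke 6ke', group 1 = '6ke'.
`findall` collects group 1 from the one match (1 total).

['6ke']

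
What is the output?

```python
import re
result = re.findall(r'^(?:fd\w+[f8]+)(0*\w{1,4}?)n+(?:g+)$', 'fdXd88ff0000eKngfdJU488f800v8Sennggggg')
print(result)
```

This matches anchored at the start of the string; then the literal 'fd', then one or more of a word character, then one or more of one of [f8] (non-capturing group); then zero or more of the literal '0', then 1 to 4 of a word character (lazy) (captured); then one or more of a literal 'n'; then one or more of a literal 'g' (non-capturing group); then anchored at the end.
Because the quantifier is non-greedy, it stops expanding at the earliest point where the rest of the pattern can succeed.
Walking the string: at [0:38] match 'fdXd88ff0000eKngfdJU488f800v8Sennggggg', group 1 = 'Se'.
With a single group, `findall` returns only what that group captured — 1 item.

['Se']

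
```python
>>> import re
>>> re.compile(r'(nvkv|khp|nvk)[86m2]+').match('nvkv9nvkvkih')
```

None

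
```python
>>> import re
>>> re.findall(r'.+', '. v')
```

This matches one or more of any character.
Matches: at [0:3] → '. v'.
With no groups in the pattern, `findall` gives back each whole match — 1 here.

['. v']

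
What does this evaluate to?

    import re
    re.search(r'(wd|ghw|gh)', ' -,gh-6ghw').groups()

('gh',)

`re.search` tries every starting position until one works.
The match spans [3:5] → 'gh'.
Captured: group 1 = 'gh'.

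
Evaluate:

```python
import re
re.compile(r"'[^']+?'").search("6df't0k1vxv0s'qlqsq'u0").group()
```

Unlike `match`, `search` isn't anchored — it looks for the pattern anywhere in the string.
The match spans [3:14] → "'t0k1vxv0s'".

"'t0k1vxv0s'"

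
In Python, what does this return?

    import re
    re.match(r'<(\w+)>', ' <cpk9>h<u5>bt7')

`re.match` won't scan ahead — the pattern has to work from the very first character.
Here the pattern fails at index 0, so the call returns None.

None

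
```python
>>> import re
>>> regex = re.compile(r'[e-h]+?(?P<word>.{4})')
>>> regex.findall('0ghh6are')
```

With the lazy modifier that quantifier settles for the fewest repetitions that let the rest of the pattern succeed (the atoms after it are unaffected and can still be greedy).
Because there's exactly one group, `findall` drops the full match and keeps group 1 from the one hit.

['hh6a']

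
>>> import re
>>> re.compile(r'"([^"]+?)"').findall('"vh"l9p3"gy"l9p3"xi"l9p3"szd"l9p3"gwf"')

['vh', 'gy', 'xi', 'szd', 'gwf']

With a single group, `findall` returns only what that group captured — 5 items.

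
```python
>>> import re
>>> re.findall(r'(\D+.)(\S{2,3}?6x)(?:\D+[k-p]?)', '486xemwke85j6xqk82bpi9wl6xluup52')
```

[('xemwke8', '5j6x'), ('bpi9', 'wl6x')]

Pattern: one or more of a non-digit, then any character (captured); then 2 to 3 of a non-whitespace character (lazy), then the literal '6x' (captured); then one or more of a non-digit, then optionally a character in [k-p] (non-capturing group).
With 2 capturing groups, `findall` returns a 2-tuple per match.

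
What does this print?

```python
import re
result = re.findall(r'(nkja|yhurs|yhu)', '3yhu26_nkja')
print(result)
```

['yhu', 'nkja']

Matches: at [1:4] match 'yhu', group 1 = 'yhu'; at [7:11] match 'nkja', group 1 = 'nkja'.
Because there's exactly one group, `findall` drops the full match and keeps group 1 from each hit.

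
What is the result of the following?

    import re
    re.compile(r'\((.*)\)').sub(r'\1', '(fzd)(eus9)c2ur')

Matches: at [0:11] → '(fzd)(eus9)'.
The replacement refers to a captured group, so each match is rewritten using its own captured text.

'fzd)(eus9c2ur'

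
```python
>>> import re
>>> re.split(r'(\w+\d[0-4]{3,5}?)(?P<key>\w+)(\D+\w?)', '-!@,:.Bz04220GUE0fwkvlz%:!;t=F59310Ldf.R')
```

['-!@,:.', 'Bz04220', 'GUE0fwkvlz', '%:!;t=F5', '9310Ldf.R']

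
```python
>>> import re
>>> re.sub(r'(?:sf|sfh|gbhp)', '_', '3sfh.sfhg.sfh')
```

'3_h._hg._h'

Alternation isn't longest-match — the leftmost alternative that fits at this position is chosen.
Each match is replaced by '_'.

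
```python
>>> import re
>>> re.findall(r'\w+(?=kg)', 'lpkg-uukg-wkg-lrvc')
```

['lp', 'uu', 'w']

The positive lookaround only admits positions where the adjacent text matches; those characters stay outside the span.
Walking the string: at [0:2] → 'lp'; at [5:7] → 'uu'; at [10:11] → 'w'.
Since nothing is captured, `findall` lists the 3 matched substrings directly.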